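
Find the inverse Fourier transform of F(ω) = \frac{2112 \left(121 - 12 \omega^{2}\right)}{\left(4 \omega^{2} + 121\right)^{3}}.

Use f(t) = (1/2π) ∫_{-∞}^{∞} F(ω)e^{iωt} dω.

f(t) = 6 t^{2} e^{- \frac{11 \left|{t}\right|}{2}}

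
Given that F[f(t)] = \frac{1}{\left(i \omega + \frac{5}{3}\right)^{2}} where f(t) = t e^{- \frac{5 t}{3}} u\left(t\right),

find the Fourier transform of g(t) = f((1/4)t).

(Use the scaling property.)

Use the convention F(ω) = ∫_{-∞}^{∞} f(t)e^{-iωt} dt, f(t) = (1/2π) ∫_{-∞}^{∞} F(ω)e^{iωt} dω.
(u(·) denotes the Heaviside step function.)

F[g](ω) = \frac{36}{\left(12 i \omega + 5\right)^{2}}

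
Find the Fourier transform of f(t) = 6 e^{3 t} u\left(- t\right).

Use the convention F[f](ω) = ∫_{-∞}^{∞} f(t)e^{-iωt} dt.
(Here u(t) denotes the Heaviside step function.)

F(ω) = - \frac{6}{i \omega - 3}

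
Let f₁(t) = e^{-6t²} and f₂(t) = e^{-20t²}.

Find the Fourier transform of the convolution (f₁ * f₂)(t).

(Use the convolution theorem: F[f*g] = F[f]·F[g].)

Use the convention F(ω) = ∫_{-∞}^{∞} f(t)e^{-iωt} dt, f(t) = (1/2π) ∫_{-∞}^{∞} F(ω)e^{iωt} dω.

F[f₁*f₂](ω) = \frac{\sqrt{30} \pi e^{- \frac{13 \omega^{2}}{240}}}{60}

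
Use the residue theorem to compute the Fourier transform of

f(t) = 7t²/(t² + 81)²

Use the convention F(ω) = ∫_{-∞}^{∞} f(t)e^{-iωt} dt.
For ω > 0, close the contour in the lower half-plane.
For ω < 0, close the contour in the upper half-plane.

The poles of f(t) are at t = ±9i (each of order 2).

Let g(z) = f(z)e^{-iωz}; for large |z| the factor e^{-iωz} decays in the lower half-plane when ω > 0 and in the upper half-plane when ω < 0.

Case ω > 0 (lower half-plane, clockwise contour ⇒ F(ω) = -2πi·ΣRes):
  Res_{z = - 9 i} g(z) = \frac{7 i \left(1 - 9 \omega\right) e^{- 9 \omega}}{36} (pole of order 2)
  F(ω) = -2πi·ΣRes = \frac{7 \pi \left(1 - 9 \omega\right) e^{- 9 \omega}}{18}

Case ω < 0 (upper half-plane, counterclockwise contour ⇒ F(ω) = +2πi·ΣRes):
  Res_{z = 9 i} g(z) = \frac{7 i \left(- 9 \omega - 1\right) e^{9 \omega}}{36} (pole of order 2)
  F(ω) = 2πi·ΣRes = \frac{7 \pi \left(9 \omega + 1\right) e^{9 \omega}}{18}

Both cases combine into a single formula in |ω|:

F(ω) = \frac{7 \pi \left(1 - 9 \left|{\omega}\right|\right) e^{- 9 \left|{\omega}\right|}}{18}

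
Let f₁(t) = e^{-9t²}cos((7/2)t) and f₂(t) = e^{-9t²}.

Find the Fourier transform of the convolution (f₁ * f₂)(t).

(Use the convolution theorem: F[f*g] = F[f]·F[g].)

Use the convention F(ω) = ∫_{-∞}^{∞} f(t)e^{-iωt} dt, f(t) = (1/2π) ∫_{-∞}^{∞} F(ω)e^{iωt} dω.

F[f₁*f₂](ω) = \frac{\pi \left(e^{\frac{7 \omega}{18}} + 1\right) e^{- \frac{\omega^{2}}{18} - \frac{7 \omega}{36} - \frac{49}{144}}}{18}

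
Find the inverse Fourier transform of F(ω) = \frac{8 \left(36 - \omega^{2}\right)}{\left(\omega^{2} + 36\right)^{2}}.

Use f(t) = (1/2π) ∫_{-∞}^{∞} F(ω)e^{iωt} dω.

f(t) = 4 e^{- 6 \left|{t}\right|} \left|{t}\right|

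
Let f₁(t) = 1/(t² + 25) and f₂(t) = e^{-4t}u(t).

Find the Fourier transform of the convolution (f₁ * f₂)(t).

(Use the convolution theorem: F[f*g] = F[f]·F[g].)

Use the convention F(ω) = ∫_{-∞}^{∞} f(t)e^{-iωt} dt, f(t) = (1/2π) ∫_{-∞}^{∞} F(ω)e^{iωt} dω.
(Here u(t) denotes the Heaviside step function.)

F[f₁*f₂](ω) = \frac{\pi e^{- 5 \left|{\omega}\right|}}{5 \left(i \omega + 4\right)}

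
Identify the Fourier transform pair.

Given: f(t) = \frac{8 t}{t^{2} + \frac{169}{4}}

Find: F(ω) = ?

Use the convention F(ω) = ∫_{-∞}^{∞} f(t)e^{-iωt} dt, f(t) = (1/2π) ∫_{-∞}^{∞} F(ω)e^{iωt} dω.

F(ω) = - 8 i \pi e^{- \frac{13 \left|{\omega}\right|}{2}} \operatorname{sign}{\left(\omega \right)}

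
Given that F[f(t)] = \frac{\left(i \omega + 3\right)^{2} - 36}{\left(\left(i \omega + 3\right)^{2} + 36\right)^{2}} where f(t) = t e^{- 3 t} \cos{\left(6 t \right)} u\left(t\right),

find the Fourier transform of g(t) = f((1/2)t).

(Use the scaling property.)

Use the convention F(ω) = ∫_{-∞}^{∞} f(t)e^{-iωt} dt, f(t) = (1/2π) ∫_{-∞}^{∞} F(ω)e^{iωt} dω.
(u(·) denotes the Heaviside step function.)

F[g](ω) = \frac{2 \left(\left(2 i \omega + 3\right)^{2} - 36\right)}{\left(\left(2 i \omega + 3\right)^{2} + 36\right)^{2}}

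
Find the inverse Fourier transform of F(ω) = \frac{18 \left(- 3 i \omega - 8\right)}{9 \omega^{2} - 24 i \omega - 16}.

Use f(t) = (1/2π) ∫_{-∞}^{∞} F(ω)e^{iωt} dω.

f(t) = 6 \left(\frac{4 t}{3} + 1\right) e^{- \frac{4 t}{3}} u\left(t\right)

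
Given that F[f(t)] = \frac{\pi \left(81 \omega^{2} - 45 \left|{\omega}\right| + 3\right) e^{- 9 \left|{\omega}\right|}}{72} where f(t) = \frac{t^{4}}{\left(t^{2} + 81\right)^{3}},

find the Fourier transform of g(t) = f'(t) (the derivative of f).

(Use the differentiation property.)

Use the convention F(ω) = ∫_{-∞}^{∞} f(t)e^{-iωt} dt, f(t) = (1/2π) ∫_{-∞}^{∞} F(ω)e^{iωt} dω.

F[g](ω) = \frac{i \pi \omega \left(27 \omega^{2} - 15 \left|{\omega}\right| + 1\right) e^{- 9 \left|{\omega}\right|}}{24}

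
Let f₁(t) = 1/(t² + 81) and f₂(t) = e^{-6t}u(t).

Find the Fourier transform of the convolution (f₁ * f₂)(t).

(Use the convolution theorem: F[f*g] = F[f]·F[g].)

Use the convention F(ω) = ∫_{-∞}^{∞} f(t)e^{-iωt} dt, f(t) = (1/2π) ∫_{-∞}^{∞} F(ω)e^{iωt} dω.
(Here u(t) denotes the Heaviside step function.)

F[f₁*f₂](ω) = \frac{\pi e^{- 9 \left|{\omega}\right|}}{9 \left(i \omega + 6\right)}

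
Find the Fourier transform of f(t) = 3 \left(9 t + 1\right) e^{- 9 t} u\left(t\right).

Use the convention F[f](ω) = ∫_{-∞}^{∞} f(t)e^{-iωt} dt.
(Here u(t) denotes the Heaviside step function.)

F(ω) = \frac{3 \left(- i \omega - 18\right)}{\omega^{2} - 18 i \omega - 81}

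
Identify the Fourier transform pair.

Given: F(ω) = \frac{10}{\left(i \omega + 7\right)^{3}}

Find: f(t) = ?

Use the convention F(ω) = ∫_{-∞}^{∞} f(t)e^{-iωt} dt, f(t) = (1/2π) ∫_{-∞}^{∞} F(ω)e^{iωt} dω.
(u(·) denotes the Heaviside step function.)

f(t) = 5 t^{2} e^{- 7 t} u\left(t\right)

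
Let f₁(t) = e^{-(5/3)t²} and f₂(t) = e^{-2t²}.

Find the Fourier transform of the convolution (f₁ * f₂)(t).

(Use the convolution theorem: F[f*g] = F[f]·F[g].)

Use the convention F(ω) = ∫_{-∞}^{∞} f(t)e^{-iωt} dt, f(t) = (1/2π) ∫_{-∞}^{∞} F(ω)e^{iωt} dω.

F[f₁*f₂](ω) = \frac{\sqrt{30} \pi e^{- \frac{11 \omega^{2}}{40}}}{10}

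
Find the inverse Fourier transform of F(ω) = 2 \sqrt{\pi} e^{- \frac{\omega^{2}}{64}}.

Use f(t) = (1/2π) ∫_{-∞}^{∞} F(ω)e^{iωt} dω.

f(t) = 8 e^{- 16 t^{2}}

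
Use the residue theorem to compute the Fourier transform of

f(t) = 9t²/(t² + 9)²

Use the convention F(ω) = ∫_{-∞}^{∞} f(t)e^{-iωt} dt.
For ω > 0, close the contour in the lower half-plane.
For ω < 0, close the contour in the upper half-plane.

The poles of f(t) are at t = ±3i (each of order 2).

Let g(z) = f(z)e^{-iωz}; for large |z| the factor e^{-iωz} decays in the lower half-plane when ω > 0 and in the upper half-plane when ω < 0.

Case ω > 0 (lower half-plane, clockwise contour ⇒ F(ω) = -2πi·ΣRes):
  Res_{z = - 3 i} g(z) = \frac{3 i \left(1 - 3 \omega\right) e^{- 3 \omega}}{4} (pole of order 2)
  F(ω) = -2πi·ΣRes = \frac{3 \pi \left(1 - 3 \omega\right) e^{- 3 \omega}}{2}

Case ω < 0 (upper half-plane, counterclockwise contour ⇒ F(ω) = +2πi·ΣRes):
  Res_{z = 3 i} g(z) = \frac{3 i \left(- 3 \omega - 1\right) e^{3 \omega}}{4} (pole of order 2)
  F(ω) = 2πi·ΣRes = \frac{3 \pi \left(3 \omega + 1\right) e^{3 \omega}}{2}

Both cases combine into a single formula in |ω|:

F(ω) = \frac{3 \pi \left(1 - 3 \left|{\omega}\right|\right) e^{- 3 \left|{\omega}\right|}}{2}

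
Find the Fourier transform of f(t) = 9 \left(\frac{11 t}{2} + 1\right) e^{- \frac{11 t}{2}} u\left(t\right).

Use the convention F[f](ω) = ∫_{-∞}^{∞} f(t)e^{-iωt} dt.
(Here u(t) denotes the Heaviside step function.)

F(ω) = \frac{36 \left(- i \omega - 11\right)}{4 \omega^{2} - 44 i \omega - 121}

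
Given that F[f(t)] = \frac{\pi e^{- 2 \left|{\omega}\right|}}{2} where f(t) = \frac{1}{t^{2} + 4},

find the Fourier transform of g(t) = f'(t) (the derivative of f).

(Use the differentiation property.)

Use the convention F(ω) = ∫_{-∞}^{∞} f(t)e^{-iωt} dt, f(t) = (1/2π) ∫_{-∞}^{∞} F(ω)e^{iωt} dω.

F[g](ω) = \frac{i \pi \omega e^{- 2 \left|{\omega}\right|}}{2}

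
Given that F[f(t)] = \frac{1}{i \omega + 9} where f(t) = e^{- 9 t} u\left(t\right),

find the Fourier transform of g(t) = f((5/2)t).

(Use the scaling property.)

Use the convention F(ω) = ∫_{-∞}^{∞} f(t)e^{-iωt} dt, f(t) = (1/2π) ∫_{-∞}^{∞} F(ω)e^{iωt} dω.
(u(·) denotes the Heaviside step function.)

F[g](ω) = \frac{2}{2 i \omega + 45}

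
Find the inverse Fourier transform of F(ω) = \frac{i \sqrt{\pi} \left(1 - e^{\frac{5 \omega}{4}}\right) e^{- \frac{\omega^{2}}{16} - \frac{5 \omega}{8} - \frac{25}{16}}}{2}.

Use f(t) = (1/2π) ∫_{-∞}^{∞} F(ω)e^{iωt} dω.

f(t) = 2 e^{- 4 t^{2}} \sin{\left(5 t \right)}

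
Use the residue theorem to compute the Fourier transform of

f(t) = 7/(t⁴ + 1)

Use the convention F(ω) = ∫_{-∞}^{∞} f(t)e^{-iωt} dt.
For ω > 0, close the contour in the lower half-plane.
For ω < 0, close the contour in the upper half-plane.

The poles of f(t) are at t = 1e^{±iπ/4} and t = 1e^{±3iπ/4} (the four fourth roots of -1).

Let g(z) = f(z)e^{-iωz}; for large |z| the factor e^{-iωz} decays in the lower half-plane when ω > 0 and in the upper half-plane when ω < 0.

Case ω > 0 (lower half-plane, clockwise contour ⇒ F(ω) = -2πi·ΣRes):
  Res_{z = - \frac{\sqrt{2}}{2} - \frac{\sqrt{2} i}{2}} g(z) = \frac{7 \sqrt{2} i \left(1 - i\right) e^{\frac{\sqrt{2} \omega \left(-1 + i\right)}{2}}}{8}
  Res_{z = \frac{\sqrt{2}}{2} - \frac{\sqrt{2} i}{2}} g(z) = \frac{7 \sqrt{2} i \left(1 + i\right) e^{- \frac{\sqrt{2} \omega \left(1 + i\right)}{2}}}{8}
  F(ω) = -2πi·ΣRes = \frac{7 \sqrt{2} \pi \left(1 - i\right) \left(e^{\sqrt{2} i \omega} + i\right) e^{- \frac{\sqrt{2} \omega \left(1 + i\right)}{2}}}{4} = 7 \pi e^{- \frac{\sqrt{2} \omega}{2}} \sin{\left(\frac{\sqrt{2} \omega}{2} + \frac{\pi}{4} \right)}

Case ω < 0 (upper half-plane, counterclockwise contour ⇒ F(ω) = +2πi·ΣRes):
  Res_{z = \frac{\sqrt{2}}{2} + \frac{\sqrt{2} i}{2}} g(z) = \frac{7 \sqrt{2} i \left(-1 + i\right) e^{\frac{\sqrt{2} \omega \left(1 - i\right)}{2}}}{8}
  Res_{z = - \frac{\sqrt{2}}{2} + \frac{\sqrt{2} i}{2}} g(z) = \frac{7 \sqrt{2} \left(1 - i\right) e^{\frac{\sqrt{2} \omega \left(1 + i\right)}{2}}}{8}
  F(ω) = 2πi·ΣRes = - \frac{7 \sqrt{2} i \pi \left(i \left(1 - i\right) e^{\frac{\sqrt{2} \omega \left(1 - i\right)}{2}} - \left(1 - i\right) e^{\frac{\sqrt{2} \omega \left(1 + i\right)}{2}}\right)}{4} = 7 \pi e^{\frac{\sqrt{2} \omega}{2}} \cos{\left(\frac{\sqrt{2} \omega}{2} + \frac{\pi}{4} \right)}

Both cases combine into a single formula in |ω|:

F(ω) = 7 \pi e^{- \frac{\sqrt{2} \left|{\omega}\right|}{2}} \sin{\left(\frac{\sqrt{2} \left|{\omega}\right|}{2} + \frac{\pi}{4} \right)}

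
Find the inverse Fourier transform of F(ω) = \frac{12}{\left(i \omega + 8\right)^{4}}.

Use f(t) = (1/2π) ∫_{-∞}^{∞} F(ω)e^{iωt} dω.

f(t) = 2 t^{3} e^{- 8 t} u\left(t\right)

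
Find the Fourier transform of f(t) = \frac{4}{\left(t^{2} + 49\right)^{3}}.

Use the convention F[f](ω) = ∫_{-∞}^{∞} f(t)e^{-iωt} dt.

F(ω) = \frac{\pi \left(49 \omega^{2} + 21 \left|{\omega}\right| + 3\right) e^{- 7 \left|{\omega}\right|}}{33614}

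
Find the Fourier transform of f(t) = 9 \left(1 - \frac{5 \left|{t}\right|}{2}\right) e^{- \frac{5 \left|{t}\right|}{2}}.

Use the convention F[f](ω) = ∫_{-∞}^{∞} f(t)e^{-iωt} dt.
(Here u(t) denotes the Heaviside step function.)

F(ω) = \frac{1440 \omega^{2}}{\left(4 \omega^{2} + 25\right)^{2}}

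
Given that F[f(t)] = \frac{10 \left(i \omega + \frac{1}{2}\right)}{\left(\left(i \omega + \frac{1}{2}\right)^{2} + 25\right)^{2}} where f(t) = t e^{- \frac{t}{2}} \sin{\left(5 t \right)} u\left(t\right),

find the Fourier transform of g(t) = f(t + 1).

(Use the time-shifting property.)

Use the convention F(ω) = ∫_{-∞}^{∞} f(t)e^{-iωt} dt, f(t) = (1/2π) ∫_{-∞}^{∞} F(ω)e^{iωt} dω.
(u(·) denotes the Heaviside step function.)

F[g](ω) = \frac{\left(160 i \omega + 80\right) e^{i \omega}}{\left(\left(2 i \omega + 1\right)^{2} + 100\right)^{2}}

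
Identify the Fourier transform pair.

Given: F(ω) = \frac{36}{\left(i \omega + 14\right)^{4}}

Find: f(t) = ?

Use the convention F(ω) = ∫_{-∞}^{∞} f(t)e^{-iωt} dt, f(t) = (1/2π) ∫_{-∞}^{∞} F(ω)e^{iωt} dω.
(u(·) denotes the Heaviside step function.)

f(t) = 6 t^{3} e^{- 14 t} u\left(t\right)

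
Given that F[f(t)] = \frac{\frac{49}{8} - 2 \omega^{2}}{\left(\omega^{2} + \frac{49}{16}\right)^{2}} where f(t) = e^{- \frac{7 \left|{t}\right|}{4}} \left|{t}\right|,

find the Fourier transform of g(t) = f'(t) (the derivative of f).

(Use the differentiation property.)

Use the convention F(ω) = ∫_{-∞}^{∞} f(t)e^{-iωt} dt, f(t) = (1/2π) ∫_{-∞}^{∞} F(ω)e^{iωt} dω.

F[g](ω) = - \frac{32 i \omega \left(16 \omega^{2} - 49\right)}{\left(16 \omega^{2} + 49\right)^{2}}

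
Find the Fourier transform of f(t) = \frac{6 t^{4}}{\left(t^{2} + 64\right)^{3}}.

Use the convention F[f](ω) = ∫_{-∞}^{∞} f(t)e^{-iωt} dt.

F(ω) = \frac{3 \pi \left(64 \omega^{2} - 40 \left|{\omega}\right| + 3\right) e^{- 8 \left|{\omega}\right|}}{32}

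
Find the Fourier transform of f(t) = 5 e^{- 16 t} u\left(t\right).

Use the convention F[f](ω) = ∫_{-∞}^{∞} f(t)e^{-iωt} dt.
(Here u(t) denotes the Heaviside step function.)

F(ω) = \frac{5}{i \omega + 16}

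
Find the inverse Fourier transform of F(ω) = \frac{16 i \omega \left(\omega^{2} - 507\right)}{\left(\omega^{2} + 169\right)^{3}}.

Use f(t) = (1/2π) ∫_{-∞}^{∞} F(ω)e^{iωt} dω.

f(t) = 4 t e^{- 13 \left|{t}\right|} \left|{t}\right|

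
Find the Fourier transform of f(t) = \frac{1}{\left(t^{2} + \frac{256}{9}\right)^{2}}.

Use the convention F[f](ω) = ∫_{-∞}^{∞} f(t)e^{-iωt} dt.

F(ω) = \frac{9 \pi \left(16 \left|{\omega}\right| + 3\right) e^{- \frac{16 \left|{\omega}\right|}{3}}}{8192}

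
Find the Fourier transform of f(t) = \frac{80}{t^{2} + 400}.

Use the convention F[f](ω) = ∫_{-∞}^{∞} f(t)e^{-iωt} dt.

F(ω) = 4 \pi e^{- 20 \left|{\omega}\right|}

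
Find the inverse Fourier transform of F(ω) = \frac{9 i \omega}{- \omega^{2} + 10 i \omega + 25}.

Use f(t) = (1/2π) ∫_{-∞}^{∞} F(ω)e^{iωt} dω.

f(t) = 9 \left(1 - 5 t\right) e^{- 5 t} u\left(t\right)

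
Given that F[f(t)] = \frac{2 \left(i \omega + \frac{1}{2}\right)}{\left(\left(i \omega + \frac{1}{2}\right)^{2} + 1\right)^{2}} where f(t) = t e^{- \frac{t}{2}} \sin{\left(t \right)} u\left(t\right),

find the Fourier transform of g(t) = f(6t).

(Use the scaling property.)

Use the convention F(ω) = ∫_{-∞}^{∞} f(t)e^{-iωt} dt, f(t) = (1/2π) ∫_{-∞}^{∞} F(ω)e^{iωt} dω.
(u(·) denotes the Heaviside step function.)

F[g](ω) = \frac{72 \left(i \omega + 3\right)}{\left(\left(i \omega + 3\right)^{2} + 36\right)^{2}}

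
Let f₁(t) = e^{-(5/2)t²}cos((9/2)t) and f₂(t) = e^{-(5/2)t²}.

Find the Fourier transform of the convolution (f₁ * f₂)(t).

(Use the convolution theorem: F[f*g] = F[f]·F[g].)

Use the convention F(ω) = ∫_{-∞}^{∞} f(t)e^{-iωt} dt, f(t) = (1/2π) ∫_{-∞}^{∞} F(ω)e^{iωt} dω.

F[f₁*f₂](ω) = \frac{\pi \left(e^{\frac{9 \omega}{5}} + 1\right) e^{- \frac{\omega^{2}}{5} - \frac{9 \omega}{10} - \frac{81}{40}}}{5}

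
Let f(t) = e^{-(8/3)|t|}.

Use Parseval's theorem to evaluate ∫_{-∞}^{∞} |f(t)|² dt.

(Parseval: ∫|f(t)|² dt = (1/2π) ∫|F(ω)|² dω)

∫|f(t)|² dt = \frac{3}{8}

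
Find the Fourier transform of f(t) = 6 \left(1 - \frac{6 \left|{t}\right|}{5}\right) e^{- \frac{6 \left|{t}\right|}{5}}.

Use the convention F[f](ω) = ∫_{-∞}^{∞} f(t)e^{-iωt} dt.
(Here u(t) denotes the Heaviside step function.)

F(ω) = \frac{18000 \omega^{2}}{\left(25 \omega^{2} + 36\right)^{2}}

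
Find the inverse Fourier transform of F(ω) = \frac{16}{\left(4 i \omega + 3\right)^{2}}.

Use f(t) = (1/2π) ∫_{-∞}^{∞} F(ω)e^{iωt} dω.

f(t) = t e^{- \frac{3 t}{4}} u\left(t\right)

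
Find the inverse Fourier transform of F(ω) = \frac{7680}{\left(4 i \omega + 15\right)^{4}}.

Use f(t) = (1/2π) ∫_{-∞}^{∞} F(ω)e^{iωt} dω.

f(t) = 5 t^{3} e^{- \frac{15 t}{4}} u\left(t\right)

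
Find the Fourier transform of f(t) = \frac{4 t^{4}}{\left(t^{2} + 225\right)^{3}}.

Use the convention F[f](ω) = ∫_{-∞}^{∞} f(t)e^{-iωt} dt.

F(ω) = \frac{\pi \left(75 \omega^{2} - 25 \left|{\omega}\right| + 1\right) e^{- 15 \left|{\omega}\right|}}{10}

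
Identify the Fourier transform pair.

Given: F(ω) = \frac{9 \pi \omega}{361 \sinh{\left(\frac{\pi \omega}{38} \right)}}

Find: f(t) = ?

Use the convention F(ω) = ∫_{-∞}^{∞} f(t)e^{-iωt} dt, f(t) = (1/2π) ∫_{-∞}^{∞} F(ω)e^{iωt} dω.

f(t) = \frac{9}{\cosh^{2}{\left(19 t \right)}}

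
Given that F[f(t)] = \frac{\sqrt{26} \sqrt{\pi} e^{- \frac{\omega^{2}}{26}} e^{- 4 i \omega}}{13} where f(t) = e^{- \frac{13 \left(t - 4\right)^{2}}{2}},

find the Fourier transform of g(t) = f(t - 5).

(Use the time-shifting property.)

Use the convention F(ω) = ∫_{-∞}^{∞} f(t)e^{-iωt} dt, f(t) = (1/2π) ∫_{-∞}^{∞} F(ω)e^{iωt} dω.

F[g](ω) = \frac{\sqrt{26} \sqrt{\pi} e^{- \frac{\omega \left(\omega + 234 i\right)}{26}}}{13}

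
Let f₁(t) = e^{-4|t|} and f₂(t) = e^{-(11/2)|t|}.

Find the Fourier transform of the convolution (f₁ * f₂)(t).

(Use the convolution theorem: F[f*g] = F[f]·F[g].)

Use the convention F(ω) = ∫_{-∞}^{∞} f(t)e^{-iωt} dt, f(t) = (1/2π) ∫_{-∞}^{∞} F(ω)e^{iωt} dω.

F[f₁*f₂](ω) = \frac{352}{\left(\omega^{2} + 16\right) \left(4 \omega^{2} + 121\right)}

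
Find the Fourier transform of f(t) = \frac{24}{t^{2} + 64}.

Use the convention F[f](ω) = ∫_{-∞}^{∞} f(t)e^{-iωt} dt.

F(ω) = 3 \pi e^{- 8 \left|{\omega}\right|}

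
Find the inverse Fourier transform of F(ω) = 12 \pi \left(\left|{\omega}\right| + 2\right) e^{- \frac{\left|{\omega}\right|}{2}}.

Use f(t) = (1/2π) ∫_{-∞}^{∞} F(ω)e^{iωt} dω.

f(t) = \frac{6}{\left(t^{2} + \frac{1}{4}\right)^{2}}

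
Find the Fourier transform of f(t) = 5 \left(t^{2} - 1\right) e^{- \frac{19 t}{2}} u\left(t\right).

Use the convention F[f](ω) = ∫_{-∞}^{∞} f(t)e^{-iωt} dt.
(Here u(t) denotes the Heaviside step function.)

F(ω) = \frac{10 \left(16 i \omega - \left(2 i \omega + 19\right)^{3} + 152\right)}{\left(2 i \omega + 19\right)^{4}}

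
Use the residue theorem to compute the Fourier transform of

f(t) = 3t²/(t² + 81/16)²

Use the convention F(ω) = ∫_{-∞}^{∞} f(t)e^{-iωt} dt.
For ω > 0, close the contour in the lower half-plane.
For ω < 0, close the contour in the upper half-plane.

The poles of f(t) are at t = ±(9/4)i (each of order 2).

Let g(z) = f(z)e^{-iωz}; for large |z| the factor e^{-iωz} decays in the lower half-plane when ω > 0 and in the upper half-plane when ω < 0.

Case ω > 0 (lower half-plane, clockwise contour ⇒ F(ω) = -2πi·ΣRes):
  Res_{z = - \frac{9 i}{4}} g(z) = \frac{i \left(4 - 9 \omega\right) e^{- \frac{9 \omega}{4}}}{12} (pole of order 2)
  F(ω) = -2πi·ΣRes = \frac{\pi \left(4 - 9 \omega\right) e^{- \frac{9 \omega}{4}}}{6}

Case ω < 0 (upper half-plane, counterclockwise contour ⇒ F(ω) = +2πi·ΣRes):
  Res_{z = \frac{9 i}{4}} g(z) = \frac{i \left(- 9 \omega - 4\right) e^{\frac{9 \omega}{4}}}{12} (pole of order 2)
  F(ω) = 2πi·ΣRes = \frac{\pi \left(9 \omega + 4\right) e^{\frac{9 \omega}{4}}}{6}

Both cases combine into a single formula in |ω|:

F(ω) = \frac{\pi \left(4 - 9 \left|{\omega}\right|\right) e^{- \frac{9 \left|{\omega}\right|}{4}}}{6}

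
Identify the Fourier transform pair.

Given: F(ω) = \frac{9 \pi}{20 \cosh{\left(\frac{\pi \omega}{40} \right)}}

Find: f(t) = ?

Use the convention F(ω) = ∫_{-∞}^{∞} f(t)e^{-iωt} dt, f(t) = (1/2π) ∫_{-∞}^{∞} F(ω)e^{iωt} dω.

f(t) = \frac{9}{\cosh{\left(20 t \right)}}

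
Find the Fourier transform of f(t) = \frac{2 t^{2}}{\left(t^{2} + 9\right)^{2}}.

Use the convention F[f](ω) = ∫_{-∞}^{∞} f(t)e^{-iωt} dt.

F(ω) = \frac{\pi \left(1 - 3 \left|{\omega}\right|\right) e^{- 3 \left|{\omega}\right|}}{3}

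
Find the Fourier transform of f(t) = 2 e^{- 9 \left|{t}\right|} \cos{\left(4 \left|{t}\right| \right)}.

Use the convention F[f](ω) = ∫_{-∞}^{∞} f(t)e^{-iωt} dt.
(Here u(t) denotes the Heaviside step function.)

F(ω) = \frac{36 \left(\omega^{2} + 97\right)}{\omega^{4} + 130 \omega^{2} + 9409}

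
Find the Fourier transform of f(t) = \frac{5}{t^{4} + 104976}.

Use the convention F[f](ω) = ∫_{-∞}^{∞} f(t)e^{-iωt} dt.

F(ω) = \frac{5 \pi e^{- 9 \sqrt{2} \left|{\omega}\right|} \sin{\left(9 \sqrt{2} \left|{\omega}\right| + \frac{\pi}{4} \right)}}{5832}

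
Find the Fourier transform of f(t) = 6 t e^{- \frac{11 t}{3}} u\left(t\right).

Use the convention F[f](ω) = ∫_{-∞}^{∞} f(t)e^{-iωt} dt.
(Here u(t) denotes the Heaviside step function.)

F(ω) = \frac{54}{\left(3 i \omega + 11\right)^{2}}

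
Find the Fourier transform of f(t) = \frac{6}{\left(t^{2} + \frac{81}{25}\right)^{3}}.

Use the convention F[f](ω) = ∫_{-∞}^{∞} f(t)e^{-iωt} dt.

F(ω) = \frac{125 \pi \left(27 \omega^{2} + 45 \left|{\omega}\right| + 25\right) e^{- \frac{9 \left|{\omega}\right|}{5}}}{26244}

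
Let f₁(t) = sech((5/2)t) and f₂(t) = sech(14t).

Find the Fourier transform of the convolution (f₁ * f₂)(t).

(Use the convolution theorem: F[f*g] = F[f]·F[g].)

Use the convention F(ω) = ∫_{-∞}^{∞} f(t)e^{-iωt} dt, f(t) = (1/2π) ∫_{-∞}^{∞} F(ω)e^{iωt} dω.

F[f₁*f₂](ω) = \frac{\pi^{2}}{35 \cosh{\left(\frac{\pi \omega}{28} \right)} \cosh{\left(\frac{\pi \omega}{5} \right)}}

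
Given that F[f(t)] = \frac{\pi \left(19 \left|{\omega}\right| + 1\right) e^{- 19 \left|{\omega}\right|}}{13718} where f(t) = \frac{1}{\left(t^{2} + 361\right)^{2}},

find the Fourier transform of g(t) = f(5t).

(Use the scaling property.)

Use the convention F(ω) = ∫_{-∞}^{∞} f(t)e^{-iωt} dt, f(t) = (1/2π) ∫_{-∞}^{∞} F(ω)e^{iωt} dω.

F[g](ω) = \frac{\pi \left(19 \left|{\omega}\right| + 5\right) e^{- \frac{19 \left|{\omega}\right|}{5}}}{342950}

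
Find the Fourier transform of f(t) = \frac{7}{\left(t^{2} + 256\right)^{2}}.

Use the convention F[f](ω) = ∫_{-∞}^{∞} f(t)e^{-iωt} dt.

F(ω) = \frac{7 \pi \left(16 \left|{\omega}\right| + 1\right) e^{- 16 \left|{\omega}\right|}}{8192}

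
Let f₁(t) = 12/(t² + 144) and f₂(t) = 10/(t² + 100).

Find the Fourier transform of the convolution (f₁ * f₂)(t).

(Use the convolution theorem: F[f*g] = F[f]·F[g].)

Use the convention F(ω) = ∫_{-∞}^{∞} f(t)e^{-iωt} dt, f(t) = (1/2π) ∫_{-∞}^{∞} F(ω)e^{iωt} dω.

F[f₁*f₂](ω) = \pi^{2} e^{- 22 \left|{\omega}\right|}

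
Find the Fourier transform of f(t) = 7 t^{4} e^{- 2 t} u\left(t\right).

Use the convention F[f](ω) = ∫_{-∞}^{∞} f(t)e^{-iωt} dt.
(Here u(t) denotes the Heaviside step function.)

F(ω) = \frac{168}{\left(i \omega + 2\right)^{5}}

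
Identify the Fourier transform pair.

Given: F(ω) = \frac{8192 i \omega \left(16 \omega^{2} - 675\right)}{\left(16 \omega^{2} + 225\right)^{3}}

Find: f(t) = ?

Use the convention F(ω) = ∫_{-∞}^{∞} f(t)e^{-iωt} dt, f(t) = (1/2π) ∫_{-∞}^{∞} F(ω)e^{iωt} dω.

f(t) = 8 t e^{- \frac{15 \left|{t}\right|}{4}} \left|{t}\right|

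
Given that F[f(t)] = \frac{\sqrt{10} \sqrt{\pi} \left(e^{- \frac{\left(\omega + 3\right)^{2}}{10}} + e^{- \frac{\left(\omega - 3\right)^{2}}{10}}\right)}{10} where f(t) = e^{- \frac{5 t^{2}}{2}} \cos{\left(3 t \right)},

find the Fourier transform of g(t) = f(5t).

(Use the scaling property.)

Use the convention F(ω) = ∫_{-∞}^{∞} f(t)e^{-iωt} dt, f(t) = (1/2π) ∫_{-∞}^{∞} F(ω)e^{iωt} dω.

F[g](ω) = \frac{\sqrt{10} \sqrt{\pi} \left(e^{\frac{6 \omega}{25}} + 1\right) e^{- \frac{\omega^{2}}{250} - \frac{3 \omega}{25} - \frac{9}{10}}}{50}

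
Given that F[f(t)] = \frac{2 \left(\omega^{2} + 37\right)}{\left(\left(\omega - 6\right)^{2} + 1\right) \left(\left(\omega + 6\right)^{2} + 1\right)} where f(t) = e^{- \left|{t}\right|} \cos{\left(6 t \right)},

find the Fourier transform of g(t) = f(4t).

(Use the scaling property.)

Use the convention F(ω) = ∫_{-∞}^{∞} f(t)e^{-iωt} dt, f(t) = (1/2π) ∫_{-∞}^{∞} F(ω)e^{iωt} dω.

F[g](ω) = \frac{8 \left(\omega^{2} + 592\right)}{\omega^{4} - 1120 \omega^{2} + 350464}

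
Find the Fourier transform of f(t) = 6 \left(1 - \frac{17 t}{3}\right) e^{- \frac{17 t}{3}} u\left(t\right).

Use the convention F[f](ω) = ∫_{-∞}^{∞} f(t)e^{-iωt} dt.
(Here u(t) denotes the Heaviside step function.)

F(ω) = \frac{54 i \omega}{- 9 \omega^{2} + 102 i \omega + 289}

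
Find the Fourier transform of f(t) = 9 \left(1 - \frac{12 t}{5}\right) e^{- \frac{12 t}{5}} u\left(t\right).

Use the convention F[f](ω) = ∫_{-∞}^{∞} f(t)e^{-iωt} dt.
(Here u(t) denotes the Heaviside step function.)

F(ω) = \frac{225 i \omega}{- 25 \omega^{2} + 120 i \omega + 144}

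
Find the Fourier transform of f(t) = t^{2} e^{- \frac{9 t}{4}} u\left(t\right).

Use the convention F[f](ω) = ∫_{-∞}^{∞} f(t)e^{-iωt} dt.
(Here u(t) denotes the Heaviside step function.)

F(ω) = \frac{128}{\left(4 i \omega + 9\right)^{3}}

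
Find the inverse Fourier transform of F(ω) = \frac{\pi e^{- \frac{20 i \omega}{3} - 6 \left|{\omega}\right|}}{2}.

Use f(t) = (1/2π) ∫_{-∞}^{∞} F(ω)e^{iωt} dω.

f(t) = \frac{3}{\left(t - \frac{20}{3}\right)^{2} + 36}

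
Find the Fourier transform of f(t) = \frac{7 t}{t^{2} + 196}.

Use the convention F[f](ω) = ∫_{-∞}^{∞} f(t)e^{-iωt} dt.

F(ω) = - 7 i \pi e^{- 14 \left|{\omega}\right|} \operatorname{sign}{\left(\omega \right)}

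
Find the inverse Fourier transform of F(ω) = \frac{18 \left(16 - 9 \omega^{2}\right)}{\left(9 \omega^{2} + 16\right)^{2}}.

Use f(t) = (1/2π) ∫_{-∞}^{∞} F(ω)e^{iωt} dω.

f(t) = e^{- \frac{4 \left|{t}\right|}{3}} \left|{t}\right|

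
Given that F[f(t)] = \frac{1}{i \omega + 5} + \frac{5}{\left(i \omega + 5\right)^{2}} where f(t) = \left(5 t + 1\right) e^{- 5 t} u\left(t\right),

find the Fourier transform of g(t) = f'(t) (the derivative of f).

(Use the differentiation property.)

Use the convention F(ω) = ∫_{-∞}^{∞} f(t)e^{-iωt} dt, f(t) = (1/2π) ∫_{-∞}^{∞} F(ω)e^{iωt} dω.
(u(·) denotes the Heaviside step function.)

F[g](ω) = \frac{\omega \left(\omega - 10 i\right)}{\omega^{2} - 10 i \omega - 25}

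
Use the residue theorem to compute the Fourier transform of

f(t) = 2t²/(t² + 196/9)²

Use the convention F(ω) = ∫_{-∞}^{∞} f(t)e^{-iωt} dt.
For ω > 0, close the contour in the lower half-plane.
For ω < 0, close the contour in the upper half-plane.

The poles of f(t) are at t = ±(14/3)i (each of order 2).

Let g(z) = f(z)e^{-iωz}; for large |z| the factor e^{-iωz} decays in the lower half-plane when ω > 0 and in the upper half-plane when ω < 0.

Case ω > 0 (lower half-plane, clockwise contour ⇒ F(ω) = -2πi·ΣRes):
  Res_{z = - \frac{14 i}{3}} g(z) = \frac{i \left(3 - 14 \omega\right) e^{- \frac{14 \omega}{3}}}{28} (pole of order 2)
  F(ω) = -2πi·ΣRes = \frac{\pi \left(3 - 14 \omega\right) e^{- \frac{14 \omega}{3}}}{14}

Case ω < 0 (upper half-plane, counterclockwise contour ⇒ F(ω) = +2πi·ΣRes):
  Res_{z = \frac{14 i}{3}} g(z) = \frac{i \left(- 14 \omega - 3\right) e^{\frac{14 \omega}{3}}}{28} (pole of order 2)
  F(ω) = 2πi·ΣRes = \frac{\pi \left(14 \omega + 3\right) e^{\frac{14 \omega}{3}}}{14}

Both cases combine into a single formula in |ω|:

F(ω) = \frac{\pi \left(3 - 14 \left|{\omega}\right|\right) e^{- \frac{14 \left|{\omega}\right|}{3}}}{14}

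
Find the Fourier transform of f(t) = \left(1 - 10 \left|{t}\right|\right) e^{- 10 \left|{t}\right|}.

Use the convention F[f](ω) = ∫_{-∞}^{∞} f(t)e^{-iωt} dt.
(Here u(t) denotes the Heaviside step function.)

F(ω) = \frac{40 \omega^{2}}{\left(\omega^{2} + 100\right)^{2}}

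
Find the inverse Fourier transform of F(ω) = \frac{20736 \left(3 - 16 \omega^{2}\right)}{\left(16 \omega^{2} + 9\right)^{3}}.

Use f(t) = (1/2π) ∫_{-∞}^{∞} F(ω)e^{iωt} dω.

f(t) = 9 t^{2} e^{- \frac{3 \left|{t}\right|}{4}}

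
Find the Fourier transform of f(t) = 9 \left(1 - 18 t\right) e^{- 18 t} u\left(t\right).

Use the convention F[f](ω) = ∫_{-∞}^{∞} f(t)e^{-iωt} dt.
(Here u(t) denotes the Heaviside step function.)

F(ω) = \frac{9 i \omega}{- \omega^{2} + 36 i \omega + 324}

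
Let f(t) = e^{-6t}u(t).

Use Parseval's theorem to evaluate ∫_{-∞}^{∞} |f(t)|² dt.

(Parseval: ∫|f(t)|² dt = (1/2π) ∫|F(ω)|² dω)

∫|f(t)|² dt = \frac{1}{12}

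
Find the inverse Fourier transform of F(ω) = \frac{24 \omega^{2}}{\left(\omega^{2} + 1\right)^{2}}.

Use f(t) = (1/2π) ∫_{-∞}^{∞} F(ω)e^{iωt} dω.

f(t) = 6 \left(1 - \left|{t}\right|\right) e^{- \left|{t}\right|}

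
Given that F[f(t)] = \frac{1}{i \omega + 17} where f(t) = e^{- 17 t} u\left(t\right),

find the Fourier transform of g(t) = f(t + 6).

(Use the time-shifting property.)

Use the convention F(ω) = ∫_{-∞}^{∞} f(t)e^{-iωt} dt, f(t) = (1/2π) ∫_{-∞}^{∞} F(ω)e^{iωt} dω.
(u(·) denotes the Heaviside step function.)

F[g](ω) = \frac{e^{6 i \omega}}{i \omega + 17}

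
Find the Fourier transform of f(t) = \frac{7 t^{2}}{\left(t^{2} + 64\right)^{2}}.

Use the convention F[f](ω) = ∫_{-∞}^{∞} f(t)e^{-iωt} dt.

F(ω) = \frac{7 \pi \left(1 - 8 \left|{\omega}\right|\right) e^{- 8 \left|{\omega}\right|}}{16}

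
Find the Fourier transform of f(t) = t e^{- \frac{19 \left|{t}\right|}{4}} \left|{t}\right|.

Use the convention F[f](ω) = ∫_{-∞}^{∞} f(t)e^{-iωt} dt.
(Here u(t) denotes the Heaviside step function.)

F(ω) = \frac{1024 i \omega \left(16 \omega^{2} - 1083\right)}{\left(16 \omega^{2} + 361\right)^{3}}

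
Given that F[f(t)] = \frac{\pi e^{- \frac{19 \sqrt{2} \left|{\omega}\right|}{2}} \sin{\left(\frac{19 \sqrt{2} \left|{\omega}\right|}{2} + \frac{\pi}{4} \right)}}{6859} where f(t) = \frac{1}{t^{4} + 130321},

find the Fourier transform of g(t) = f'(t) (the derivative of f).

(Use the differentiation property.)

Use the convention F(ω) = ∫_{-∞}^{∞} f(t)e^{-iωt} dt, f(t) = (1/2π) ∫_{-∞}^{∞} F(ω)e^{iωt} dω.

F[g](ω) = \frac{i \pi \omega e^{- \frac{19 \sqrt{2} \left|{\omega}\right|}{2}} \sin{\left(\frac{19 \sqrt{2} \left|{\omega}\right|}{2} + \frac{\pi}{4} \right)}}{6859}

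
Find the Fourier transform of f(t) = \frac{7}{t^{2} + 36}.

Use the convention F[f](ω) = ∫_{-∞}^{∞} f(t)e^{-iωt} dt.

F(ω) = \frac{7 \pi e^{- 6 \left|{\omega}\right|}}{6}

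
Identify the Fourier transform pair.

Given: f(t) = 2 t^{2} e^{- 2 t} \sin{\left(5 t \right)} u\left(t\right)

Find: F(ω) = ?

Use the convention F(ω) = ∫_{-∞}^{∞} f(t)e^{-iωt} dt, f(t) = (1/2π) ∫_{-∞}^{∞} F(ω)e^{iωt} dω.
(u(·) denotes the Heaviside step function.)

F(ω) = \frac{20 \left(3 \left(i \omega + 2\right)^{2} - 25\right)}{\left(\left(i \omega + 2\right)^{2} + 25\right)^{3}}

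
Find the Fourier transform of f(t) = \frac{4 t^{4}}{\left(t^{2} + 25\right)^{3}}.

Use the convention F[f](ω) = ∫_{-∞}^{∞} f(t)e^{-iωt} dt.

F(ω) = \frac{\pi \left(25 \omega^{2} - 25 \left|{\omega}\right| + 3\right) e^{- 5 \left|{\omega}\right|}}{10}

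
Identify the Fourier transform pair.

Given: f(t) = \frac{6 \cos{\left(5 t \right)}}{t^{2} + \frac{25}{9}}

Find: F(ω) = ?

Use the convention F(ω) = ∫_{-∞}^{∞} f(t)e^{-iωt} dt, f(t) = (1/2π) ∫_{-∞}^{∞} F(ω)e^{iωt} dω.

F(ω) = \frac{9 \pi e^{- \frac{5 \left|{\omega + 5}\right|}{3}}}{5} + \frac{9 \pi e^{- \frac{5 \left|{\omega - 5}\right|}{3}}}{5}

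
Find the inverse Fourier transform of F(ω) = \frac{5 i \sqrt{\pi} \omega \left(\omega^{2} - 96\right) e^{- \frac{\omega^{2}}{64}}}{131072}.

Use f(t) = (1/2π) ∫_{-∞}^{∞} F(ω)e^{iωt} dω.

f(t) = 5 t^{3} e^{- 16 t^{2}}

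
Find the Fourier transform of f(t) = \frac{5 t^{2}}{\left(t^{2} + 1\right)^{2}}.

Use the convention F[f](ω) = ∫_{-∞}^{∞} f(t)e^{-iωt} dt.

F(ω) = \frac{5 \pi \left(1 - \left|{\omega}\right|\right) e^{- \left|{\omega}\right|}}{2}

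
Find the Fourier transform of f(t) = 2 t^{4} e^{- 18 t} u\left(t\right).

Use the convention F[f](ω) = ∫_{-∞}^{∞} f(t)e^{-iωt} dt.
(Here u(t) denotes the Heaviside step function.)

F(ω) = \frac{48}{\left(i \omega + 18\right)^{5}}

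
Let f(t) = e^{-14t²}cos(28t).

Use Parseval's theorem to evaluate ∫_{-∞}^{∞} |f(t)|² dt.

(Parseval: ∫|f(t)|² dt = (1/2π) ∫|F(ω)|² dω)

∫|f(t)|² dt = \frac{\sqrt{7} \sqrt{\pi} \left(1 + e^{28}\right)}{28 e^{28}}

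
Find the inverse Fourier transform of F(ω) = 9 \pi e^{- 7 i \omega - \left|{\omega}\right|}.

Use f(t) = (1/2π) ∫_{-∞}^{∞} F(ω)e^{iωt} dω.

f(t) = \frac{9}{\left(t - 7\right)^{2} + 1}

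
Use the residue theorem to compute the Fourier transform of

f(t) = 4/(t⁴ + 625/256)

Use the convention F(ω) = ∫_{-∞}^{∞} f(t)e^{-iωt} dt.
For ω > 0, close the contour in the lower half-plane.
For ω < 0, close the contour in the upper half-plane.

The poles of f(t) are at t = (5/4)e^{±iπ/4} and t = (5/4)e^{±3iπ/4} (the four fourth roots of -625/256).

Let g(z) = f(z)e^{-iωz}; for large |z| the factor e^{-iωz} decays in the lower half-plane when ω > 0 and in the upper half-plane when ω < 0.

Case ω > 0 (lower half-plane, clockwise contour ⇒ F(ω) = -2πi·ΣRes):
  Res_{z = - \frac{5 \sqrt{2}}{8} - \frac{5 \sqrt{2} i}{8}} g(z) = \frac{32 \sqrt{2} \left(1 + i\right) e^{\frac{5 \sqrt{2} \omega \left(-1 + i\right)}{8}}}{125}
  Res_{z = \frac{5 \sqrt{2}}{8} - \frac{5 \sqrt{2} i}{8}} g(z) = \frac{32 \sqrt{2} \left(-1 + i\right) e^{- \frac{5 \sqrt{2} \omega \left(1 + i\right)}{8}}}{125}
  F(ω) = -2πi·ΣRes = \frac{64 \sqrt{2} \pi \left(\left(1 - i\right) e^{\frac{5 \sqrt{2} i \omega}{4}} + 1 + i\right) e^{- \frac{5 \sqrt{2} \omega \left(1 + i\right)}{8}}}{125} = \frac{256 \pi e^{- \frac{5 \sqrt{2} \omega}{8}} \sin{\left(\frac{5 \sqrt{2} \omega}{8} + \frac{\pi}{4} \right)}}{125}

Case ω < 0 (upper half-plane, counterclockwise contour ⇒ F(ω) = +2πi·ΣRes):
  Res_{z = \frac{5 \sqrt{2}}{8} + \frac{5 \sqrt{2} i}{8}} g(z) = - \frac{32 \sqrt{2} \left(1 + i\right) e^{\frac{5 \sqrt{2} \omega \left(1 - i\right)}{8}}}{125}
  Res_{z = - \frac{5 \sqrt{2}}{8} + \frac{5 \sqrt{2} i}{8}} g(z) = \frac{32 \sqrt{2} \left(1 - i\right) e^{\frac{5 \sqrt{2} \omega \left(1 + i\right)}{8}}}{125}
  F(ω) = 2πi·ΣRes = - \frac{64 \sqrt{2} i \pi \left(\left(1 + i\right) e^{\frac{5 \sqrt{2} \omega \left(1 - i\right)}{8}} - \left(1 - i\right) e^{\frac{5 \sqrt{2} \omega \left(1 + i\right)}{8}}\right)}{125} = \frac{256 \pi e^{\frac{5 \sqrt{2} \omega}{8}} \cos{\left(\frac{5 \sqrt{2} \omega}{8} + \frac{\pi}{4} \right)}}{125}

Both cases combine into a single formula in |ω|:

F(ω) = \frac{256 \pi e^{- \frac{5 \sqrt{2} \left|{\omega}\right|}{8}} \sin{\left(\frac{5 \sqrt{2} \left|{\omega}\right|}{8} + \frac{\pi}{4} \right)}}{125}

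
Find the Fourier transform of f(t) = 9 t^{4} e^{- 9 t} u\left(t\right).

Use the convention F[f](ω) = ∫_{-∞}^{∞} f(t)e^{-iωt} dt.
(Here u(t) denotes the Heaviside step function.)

F(ω) = \frac{216}{\left(i \omega + 9\right)^{5}}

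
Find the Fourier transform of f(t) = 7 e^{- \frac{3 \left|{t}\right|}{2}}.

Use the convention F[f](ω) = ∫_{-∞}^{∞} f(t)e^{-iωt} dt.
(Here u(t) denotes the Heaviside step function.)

F(ω) = \frac{84}{4 \omega^{2} + 9}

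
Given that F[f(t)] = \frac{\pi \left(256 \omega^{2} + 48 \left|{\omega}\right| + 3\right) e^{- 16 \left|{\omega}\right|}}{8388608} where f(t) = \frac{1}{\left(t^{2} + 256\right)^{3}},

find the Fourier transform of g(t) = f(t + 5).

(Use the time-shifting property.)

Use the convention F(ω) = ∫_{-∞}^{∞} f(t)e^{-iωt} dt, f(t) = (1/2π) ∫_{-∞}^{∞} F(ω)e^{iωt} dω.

F[g](ω) = \frac{\pi \left(256 \omega^{2} + 48 \left|{\omega}\right| + 3\right) e^{5 i \omega - 16 \left|{\omega}\right|}}{8388608}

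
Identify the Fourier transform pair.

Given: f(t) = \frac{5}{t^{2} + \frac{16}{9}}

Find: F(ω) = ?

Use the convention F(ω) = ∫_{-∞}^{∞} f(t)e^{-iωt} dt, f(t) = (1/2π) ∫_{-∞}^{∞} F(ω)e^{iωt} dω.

F(ω) = \frac{15 \pi e^{- \frac{4 \left|{\omega}\right|}{3}}}{4}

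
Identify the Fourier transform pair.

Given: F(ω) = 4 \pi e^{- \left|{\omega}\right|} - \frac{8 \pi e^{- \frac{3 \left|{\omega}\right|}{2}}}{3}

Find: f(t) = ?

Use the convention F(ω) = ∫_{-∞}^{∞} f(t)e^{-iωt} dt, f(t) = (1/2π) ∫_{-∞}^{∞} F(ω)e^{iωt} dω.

f(t) = \frac{5}{\left(t^{2} + 1\right) \left(t^{2} + \frac{9}{4}\right)}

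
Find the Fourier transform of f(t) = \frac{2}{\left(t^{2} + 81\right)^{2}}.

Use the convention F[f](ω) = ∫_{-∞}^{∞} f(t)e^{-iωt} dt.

F(ω) = \frac{\pi \left(9 \left|{\omega}\right| + 1\right) e^{- 9 \left|{\omega}\right|}}{729}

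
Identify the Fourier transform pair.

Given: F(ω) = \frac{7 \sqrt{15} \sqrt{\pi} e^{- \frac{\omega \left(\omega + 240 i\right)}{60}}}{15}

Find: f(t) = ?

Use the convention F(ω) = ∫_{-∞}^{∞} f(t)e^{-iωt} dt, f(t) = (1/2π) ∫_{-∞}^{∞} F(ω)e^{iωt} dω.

f(t) = 7 e^{- 15 \left(t - 4\right)^{2}}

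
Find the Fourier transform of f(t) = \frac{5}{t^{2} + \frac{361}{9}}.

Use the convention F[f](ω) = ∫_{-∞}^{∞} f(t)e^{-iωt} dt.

F(ω) = \frac{15 \pi e^{- \frac{19 \left|{\omega}\right|}{3}}}{19}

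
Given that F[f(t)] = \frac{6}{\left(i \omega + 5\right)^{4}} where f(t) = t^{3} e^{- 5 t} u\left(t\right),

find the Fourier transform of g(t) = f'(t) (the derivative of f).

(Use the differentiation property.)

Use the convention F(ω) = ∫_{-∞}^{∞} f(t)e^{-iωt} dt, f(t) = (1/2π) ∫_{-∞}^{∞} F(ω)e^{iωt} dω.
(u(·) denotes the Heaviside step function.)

F[g](ω) = \frac{6 i \omega}{\left(i \omega + 5\right)^{4}}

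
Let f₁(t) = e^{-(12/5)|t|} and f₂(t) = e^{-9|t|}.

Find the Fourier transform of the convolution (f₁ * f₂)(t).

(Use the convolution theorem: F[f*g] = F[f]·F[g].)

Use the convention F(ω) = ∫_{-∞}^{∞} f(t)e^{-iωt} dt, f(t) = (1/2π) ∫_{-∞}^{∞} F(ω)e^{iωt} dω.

F[f₁*f₂](ω) = \frac{2160}{\left(\omega^{2} + 81\right) \left(25 \omega^{2} + 144\right)}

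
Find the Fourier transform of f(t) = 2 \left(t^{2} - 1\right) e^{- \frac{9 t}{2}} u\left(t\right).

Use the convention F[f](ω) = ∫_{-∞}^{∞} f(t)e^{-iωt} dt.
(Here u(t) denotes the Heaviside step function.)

F(ω) = \frac{4 \left(16 i \omega - \left(2 i \omega + 9\right)^{3} + 72\right)}{\left(2 i \omega + 9\right)^{4}}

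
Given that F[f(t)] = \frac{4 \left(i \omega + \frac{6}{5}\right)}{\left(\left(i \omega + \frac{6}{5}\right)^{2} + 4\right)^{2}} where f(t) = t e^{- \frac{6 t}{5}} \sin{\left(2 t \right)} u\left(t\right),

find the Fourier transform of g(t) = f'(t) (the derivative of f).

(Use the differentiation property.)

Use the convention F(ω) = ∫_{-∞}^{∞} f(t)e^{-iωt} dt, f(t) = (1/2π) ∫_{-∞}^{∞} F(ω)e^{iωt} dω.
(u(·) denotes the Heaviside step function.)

F[g](ω) = \frac{500 i \omega \left(5 i \omega + 6\right)}{\left(\left(5 i \omega + 6\right)^{2} + 100\right)^{2}}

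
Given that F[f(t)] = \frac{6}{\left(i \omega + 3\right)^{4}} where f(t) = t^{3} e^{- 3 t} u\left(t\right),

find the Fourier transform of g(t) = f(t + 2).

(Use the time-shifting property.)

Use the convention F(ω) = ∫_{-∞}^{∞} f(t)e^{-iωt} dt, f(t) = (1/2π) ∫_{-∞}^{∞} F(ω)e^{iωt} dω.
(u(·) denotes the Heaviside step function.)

F[g](ω) = \frac{6 e^{2 i \omega}}{\left(i \omega + 3\right)^{4}}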